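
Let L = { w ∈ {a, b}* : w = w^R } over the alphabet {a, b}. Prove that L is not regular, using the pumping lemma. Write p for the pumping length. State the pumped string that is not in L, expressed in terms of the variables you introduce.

Suppose for contradiction that L is regular, and let p be the pumping length.
Take w = a^p b a^p, a palindrome of length 2p+1 ≥ p.
The pumping lemma gives a decomposition w = xyz where |xy| ≤ p and y is nonempty.
The first p characters of w are a's, so xy (and hence y) consists only of a's. Write y = a^k, 1 ≤ k ≤ p.
Pump with i = 2: xy^2z = a^{p+k} b a^p. Its reverse is a^p b a^{p+k}, which differs from xy^2z since k ≥ 1. So xy^2z is not a palindrome and xy^2z ∉ L.
Contradiction. Therefore L is not regular.

a^{p+k} b a^p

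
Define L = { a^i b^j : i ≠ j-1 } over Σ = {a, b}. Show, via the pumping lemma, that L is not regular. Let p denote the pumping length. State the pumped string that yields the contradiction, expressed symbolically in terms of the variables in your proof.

Toward a contradiction, assume L is regular with pumping length p.
Choose w = a^p b^{p+p!+1}. Since p ≠ (p+p!+1)-1 = p+p!, w ∈ L; and |w| ≥ p.
By the pumping lemma, w = xyz with |xy| ≤ p and |y| ≥ 1.
The first p characters of w are a's, so xy (and hence y) consists only of a's. Write y = a^k, 1 ≤ k ≤ p.
Since 1 ≤ k ≤ p, k divides p!; set t = 1 + p!/k. Then xy^t z has p + (p!/k)·k = p + p! copies of a. Now the a-count is p+p! and (b-count)-1 = (p+p!+1)-1 = p+p!, so i ≠ j-1 fails. So xy^t z = a^{p+p!} b^{p+p!+1} ∉ L.
This contradicts the pumping lemma, so L is not regular.

a^{p+p!} b^{p+p!+1}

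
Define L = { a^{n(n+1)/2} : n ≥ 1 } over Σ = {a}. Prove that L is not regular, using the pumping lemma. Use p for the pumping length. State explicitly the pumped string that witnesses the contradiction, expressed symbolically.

a^{p(p+1)/2+k}

Toward a contradiction, assume L is regular with pumping length p.
Take w = a^{p(p+1)/2} ∈ L with |w| = p(p+1)/2 ≥ p.
By the pumping lemma, w = xyz with |xy| ≤ p and |y| ≥ 1.
Then y = a^k for some k with 1 ≤ k ≤ p.
Pump with i = 2: xy^2z = a^{p(p+1)/2+k}. Since 1 ≤ k ≤ p, p(p+1)/2 < p(p+1)/2+k ≤ p(p+1)/2+p < (p+1)(p+2)/2, so p(p+1)/2+k is strictly between consecutive triangular numbers. So xy^2z ∉ L.
Contradiction. Therefore L is not regular.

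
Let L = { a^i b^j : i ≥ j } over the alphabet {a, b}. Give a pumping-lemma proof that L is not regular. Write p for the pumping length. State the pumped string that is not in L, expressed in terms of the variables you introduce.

a^{p-k} b^p

Assume L is regular. Let p be the pumping length given by the pumping lemma.
Choose w = a^p b^p ∈ L, with |w| = 2p ≥ p.
The pumping lemma gives a decomposition w = xyz where |xy| ≤ p and |y| > 0.
The first p characters of w are a's, so xy (and hence y) consists only of a's. Write y = a^k, 1 ≤ k ≤ p.
Consider xy^0z = xz = a^{p-k} b^p. Since k ≥ 1, the a-count p-k is less than p, so i ≥ j fails; thus xz ∉ L.
This is a contradiction; hence L is not regular.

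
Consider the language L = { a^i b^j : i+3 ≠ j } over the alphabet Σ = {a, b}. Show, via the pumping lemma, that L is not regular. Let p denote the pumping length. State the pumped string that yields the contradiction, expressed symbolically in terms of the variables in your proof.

Assume L is regular; let p be its pumping constant.
Choose w = a^p b^{p+p!+3}. Since p ≠ (p+p!+3)-3 = p+p!, w ∈ L; and |w| ≥ p.
The pumping lemma gives a decomposition w = xyz where |xy| ≤ p and |y| > 0.
Because |xy| ≤ p and w begins with p copies of a, we have y = a^k with 1 ≤ k ≤ p.
Since 1 ≤ k ≤ p, k divides p!; set t = 1 + p!/k. Then xy^t z has p + (p!/k)·k = p + p! copies of a. Now the a-count is p+p! and (b-count)-3 = (p+p!+3)-3 = p+p!, so i+3 ≠ j fails. So xy^t z = a^{p+p!} b^{p+p!+3} ∉ L.
This contradicts the pumping lemma, so L is not regular.

a^{p+p!} b^{p+p!+3}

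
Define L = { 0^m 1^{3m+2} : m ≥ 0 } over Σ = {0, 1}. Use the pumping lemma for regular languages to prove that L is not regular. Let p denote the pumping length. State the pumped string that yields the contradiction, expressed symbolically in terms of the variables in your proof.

0^{p+k} 1^{3p+2}

Toward a contradiction, assume L is regular with pumping length p.
Choose w = 0^p 1^{3p+2}, which is in L with |w| = 4p+2 ≥ p.
The pumping lemma gives a decomposition w = xyz where |xy| ≤ p and |y| ≥ 1.
Because |xy| ≤ p and w begins with p copies of 0, we have y = 0^k with 1 ≤ k ≤ p.
Pump with i = 2: xy^2z = 0^{p+k} 1^{3p+2}. For this to lie in L we would need 3p+2 = 3(p+k)+2, which forces k = 0. But k ≥ 1, so xy^2z ∉ L.
Contradiction. Therefore L is not regular.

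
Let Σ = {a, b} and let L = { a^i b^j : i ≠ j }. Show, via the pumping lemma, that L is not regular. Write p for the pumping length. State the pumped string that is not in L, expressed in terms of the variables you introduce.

a^{p+p!} b^{p+p!}

Assume L is regular; let p be its pumping constant.
Choose w = a^p b^{p+p!}. Since p ≠ p+p!, w ∈ L; and |w| ≥ p.
The pumping lemma gives a decomposition w = xyz where |xy| ≤ p and y is nonempty.
The first p characters of w are a's, so xy (and hence y) consists only of a's. Write y = a^k, 1 ≤ k ≤ p.
Since 1 ≤ k ≤ p, k divides p!; set t = 1 + p!/k. Then xy^t z has p + (p!/k)·k = p + p! copies of a. Now the a-count equals the b-count, so i ≠ j fails. So xy^t z = a^{p+p!} b^{p+p!} ∉ L.
Contradiction. Therefore L is not regular.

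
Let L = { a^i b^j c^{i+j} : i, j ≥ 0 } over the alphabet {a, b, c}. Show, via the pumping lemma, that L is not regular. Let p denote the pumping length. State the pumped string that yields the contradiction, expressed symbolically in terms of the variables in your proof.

a^{p+k} b^p c^{2p}

Suppose for contradiction that L is regular, and let p be the pumping length.
Take w = a^p b^p c^{2p} ∈ L (with i=j=p, i+j=2p), |w| = 4p ≥ p.
Write w = xyz as guaranteed by the lemma, with |xy| ≤ p and |y| > 0.
The first p characters of w are a's, so xy (and hence y) consists only of a's. Write y = a^k, 1 ≤ k ≤ p.
Consider xy^2z = a^{p+k} b^p c^{2p}. Now the a- and b-counts sum to 2p+k, but the c-count is 2p ≠ 2p+k. So xy^2z ∉ L.
This contradicts the pumping lemma, so L is not regular.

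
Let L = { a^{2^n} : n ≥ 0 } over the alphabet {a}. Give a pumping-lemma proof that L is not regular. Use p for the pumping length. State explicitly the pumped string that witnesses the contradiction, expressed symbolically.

a^{2^p+k}

Assume L is regular; let p be its pumping constant.
Take w = a^{2^p} ∈ L with |w| = 2^p ≥ p.
By the pumping lemma, w = xyz with |xy| ≤ p and |y| ≥ 1.
Then y = a^k for some k with 1 ≤ k ≤ p.
Pump with i = 2: xy^2z = a^{2^p+k}. Since 1 ≤ k ≤ p < 2^p, we have 2^p < 2^p+k < 2^{p+1}, so 2^p+k is not a power of 2. So xy^2z ∉ L.
This is a contradiction; hence L is not regular.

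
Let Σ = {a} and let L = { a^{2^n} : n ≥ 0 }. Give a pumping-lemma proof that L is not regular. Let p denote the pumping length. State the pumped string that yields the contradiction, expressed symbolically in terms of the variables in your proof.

a^{2^p+k}

Suppose for contradiction that L is regular, and let p be the pumping length.
Take w = a^{2^p} ∈ L with |w| = 2^p ≥ p.
The pumping lemma gives a decomposition w = xyz where |xy| ≤ p and y is nonempty.
Then y = a^k for some k with 1 ≤ k ≤ p.
Pump with i = 2: xy^2z = a^{2^p+k}. Since 1 ≤ k ≤ p < 2^p, we have 2^p < 2^p+k < 2^{p+1}, so 2^p+k is not a power of 2. So xy^2z ∉ L.
This contradicts the pumping lemma, so L is not regular.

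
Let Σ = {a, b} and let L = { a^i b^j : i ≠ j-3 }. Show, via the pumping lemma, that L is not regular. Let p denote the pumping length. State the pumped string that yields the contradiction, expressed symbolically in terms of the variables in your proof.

Toward a contradiction, assume L is regular with pumping length p.
Choose w = a^p b^{p+p!+3}. Since p ≠ (p+p!+3)-3 = p+p!, w ∈ L; and |w| ≥ p.
Write w = xyz as guaranteed by the lemma, with |xy| ≤ p and |y| > 0.
Since the first p symbols of w are all a's and |xy| ≤ p, y lies entirely in the leading a-block: y = a^k for some k with 1 ≤ k ≤ p.
Since 1 ≤ k ≤ p, k divides p!; set t = 1 + p!/k. Then xy^t z has p + (p!/k)·k = p + p! copies of a. Now the a-count is p+p! and (b-count)-3 = (p+p!+3)-3 = p+p!, so i ≠ j-3 fails. So xy^t z = a^{p+p!} b^{p+p!+3} ∉ L.
Contradiction. Therefore L is not regular.

a^{p+p!} b^{p+p!+3}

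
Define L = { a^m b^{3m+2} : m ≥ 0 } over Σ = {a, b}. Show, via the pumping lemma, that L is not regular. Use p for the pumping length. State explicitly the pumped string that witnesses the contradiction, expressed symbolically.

Assume L is regular. Let p be the pumping length given by the pumping lemma.
Take w = a^p b^{3p+2}. Then w ∈ L and |w| = 4p+2 ≥ p.
Write w = xyz as guaranteed by the lemma, with |xy| ≤ p and |y| ≥ 1.
Because |xy| ≤ p and w begins with p copies of a, we have y = a^k with 1 ≤ k ≤ p.
Pump with i = 2: xy^2z = a^{p+k} b^{3p+2}. For this to lie in L we would need 3p+2 = 3(p+k)+2, which forces k = 0. But k ≥ 1, so xy^2z ∉ L.
Contradiction. Therefore L is not regular.

a^{p+k} b^{3p+2}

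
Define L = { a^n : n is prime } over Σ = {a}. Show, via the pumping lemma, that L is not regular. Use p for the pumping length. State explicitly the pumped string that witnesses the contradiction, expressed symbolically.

a^{q(1+k)}

Assume L is regular; let p be its pumping constant.
Let q be a prime with q ≥ p+2 (infinitely many primes exist), and take w = a^q ∈ L with |w| = q ≥ p.
By the pumping lemma, w = xyz with |xy| ≤ p and |y| ≥ 1.
Then y = a^k for some k with 1 ≤ k ≤ p.
Since 1 ≤ k ≤ p, |xz| = q-k. Pump with i = q+1: |xy^{q+1}z| = (q-k)+(q+1)k = q+qk = q(1+k), which is composite (both factors ≥ 2). So xy^{q+1}z = a^{q(1+k)} ∉ L.
This is a contradiction; hence L is not regular.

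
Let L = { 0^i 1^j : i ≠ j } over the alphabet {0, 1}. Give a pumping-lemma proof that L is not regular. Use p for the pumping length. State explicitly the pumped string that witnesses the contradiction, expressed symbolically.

Assume L is regular. Let p be the pumping length given by the pumping lemma.
Choose w = 0^p 1^{p+p!}. Since p ≠ p+p!, w ∈ L; and |w| ≥ p.
Write w = xyz as guaranteed by the lemma, with |xy| ≤ p and y is nonempty.
Since the first p symbols of w are all 0's and |xy| ≤ p, y lies entirely in the leading 0-block: y = 0^k for some k with 1 ≤ k ≤ p.
Since 1 ≤ k ≤ p, k divides p!; set t = 1 + p!/k. Then xy^t z has p + (p!/k)·k = p + p! copies of 0. Now the 0-count equals the 1-count, so i ≠ j fails. So xy^t z = 0^{p+p!} 1^{p+p!} ∉ L.
This is a contradiction; hence L is not regular.

0^{p+p!} 1^{p+p!}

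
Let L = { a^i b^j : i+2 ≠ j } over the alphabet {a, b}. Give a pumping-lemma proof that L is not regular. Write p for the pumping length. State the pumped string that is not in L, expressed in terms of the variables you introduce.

Assume L is regular. Let p be the pumping length given by the pumping lemma.
Choose w = a^p b^{p+p!+2}. Since p ≠ (p+p!+2)-2 = p+p!, w ∈ L; and |w| ≥ p.
Write w = xyz as guaranteed by the lemma, with |xy| ≤ p and |y| > 0.
The first p characters of w are a's, so xy (and hence y) consists only of a's. Write y = a^k, 1 ≤ k ≤ p.
Since 1 ≤ k ≤ p, k divides p!; set t = 1 + p!/k. Then xy^t z has p + (p!/k)·k = p + p! copies of a. Now the a-count is p+p! and (b-count)-2 = (p+p!+2)-2 = p+p!, so i+2 ≠ j fails. So xy^t z = a^{p+p!} b^{p+p!+2} ∉ L.
This contradicts the pumping lemma, so L is not regular.

a^{p+p!} b^{p+p!+2}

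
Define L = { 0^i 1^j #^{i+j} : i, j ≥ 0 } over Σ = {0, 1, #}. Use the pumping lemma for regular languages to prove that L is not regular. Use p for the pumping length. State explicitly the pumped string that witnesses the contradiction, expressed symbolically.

0^{p+k} 1^p #^{2p}

Toward a contradiction, assume L is regular with pumping length p.
Take w = 0^p 1^p #^{2p} ∈ L (with i=j=p, i+j=2p), |w| = 4p ≥ p.
By the pumping lemma, w = xyz with |xy| ≤ p and |y| > 0.
The first p characters of w are 0's, so xy (and hence y) consists only of 0's. Write y = 0^k, 1 ≤ k ≤ p.
Consider xy^2z = 0^{p+k} 1^p #^{2p}. Now the 0- and 1-counts sum to 2p+k, but the #-count is 2p ≠ 2p+k. So xy^2z ∉ L.
This is a contradiction; hence L is not regular.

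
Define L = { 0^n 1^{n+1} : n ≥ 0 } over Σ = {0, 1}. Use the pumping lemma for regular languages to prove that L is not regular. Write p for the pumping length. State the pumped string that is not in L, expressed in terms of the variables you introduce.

Assume L is regular. Let p be the pumping length given by the pumping lemma.
Take w = 0^p 1^{p+1}. Then w ∈ L and |w| = 2p+1 ≥ p.
By the pumping lemma, w = xyz with |xy| ≤ p and y is nonempty.
Since the first p symbols of w are all 0's and |xy| ≤ p, y lies entirely in the leading 0-block: y = 0^k for some k with 1 ≤ k ≤ p.
Pump with i = 2: xy^2z = 0^{p+k} 1^{p+1}. For this to lie in L we would need p+1 = (p+k)+1, which forces k = 0. But k ≥ 1, so xy^2z ∉ L.
Contradiction. Therefore L is not regular.

0^{p+k} 1^{p+1}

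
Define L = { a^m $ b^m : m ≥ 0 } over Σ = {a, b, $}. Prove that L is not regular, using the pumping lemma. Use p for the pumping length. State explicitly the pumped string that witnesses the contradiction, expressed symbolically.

a^{p+k} $ b^p

Suppose for contradiction that L is regular, and let p be the pumping length.
Take w = a^p $ b^p ∈ L with |w| = 2p+1 ≥ p.
Write w = xyz as guaranteed by the lemma, with |xy| ≤ p and |y| > 0.
The first p characters of w are a's, so xy (and hence y) consists only of a's. Write y = a^k, 1 ≤ k ≤ p.
Pump with i = 2: xy^2z = a^{p+k} $ b^p, which would require p+k = p. But k ≥ 1, so xy^2z ∉ L.
Contradiction. Therefore L is not regular.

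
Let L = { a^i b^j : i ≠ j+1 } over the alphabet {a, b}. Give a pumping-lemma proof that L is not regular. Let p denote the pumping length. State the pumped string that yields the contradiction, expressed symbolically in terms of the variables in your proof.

Assume L is regular; let p be its pumping constant.
Choose w = a^p b^{p+p!-1}. Since p ≠ (p+p!-1)+1 = p+p!, w ∈ L; and |w| ≥ p.
Write w = xyz as guaranteed by the lemma, with |xy| ≤ p and y is nonempty.
Since the first p symbols of w are all a's and |xy| ≤ p, y lies entirely in the leading a-block: y = a^k for some k with 1 ≤ k ≤ p.
Since 1 ≤ k ≤ p, k divides p!; set t = 1 + p!/k. Then xy^t z has p + (p!/k)·k = p + p! copies of a. Now the a-count is p+p! and (b-count)+1 = (p+p!-1)+1 = p+p!, so i ≠ j+1 fails. So xy^t z = a^{p+p!} b^{p+p!-1} ∉ L.
This is a contradiction; hence L is not regular.

a^{p+p!} b^{p+p!-1}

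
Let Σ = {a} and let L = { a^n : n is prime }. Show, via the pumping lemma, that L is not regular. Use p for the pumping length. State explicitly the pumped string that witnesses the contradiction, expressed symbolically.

a^{q(1+k)}

Suppose for contradiction that L is regular, and let p be the pumping length.
Let q be a prime with q ≥ p+2 (infinitely many primes exist), and take w = a^q ∈ L with |w| = q ≥ p.
By the pumping lemma, w = xyz with |xy| ≤ p and |y| > 0.
Then y = a^k for some k with 1 ≤ k ≤ p.
Since 1 ≤ k ≤ p, |xz| = q-k. Pump with i = q+1: |xy^{q+1}z| = (q-k)+(q+1)k = q+qk = q(1+k), which is composite (both factors ≥ 2). So xy^{q+1}z = a^{q(1+k)} ∉ L.
This is a contradiction; hence L is not regular.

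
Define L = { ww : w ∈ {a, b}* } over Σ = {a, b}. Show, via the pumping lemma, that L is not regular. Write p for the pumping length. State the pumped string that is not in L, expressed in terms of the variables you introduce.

a^{p+k} b^p a^p b^p

Toward a contradiction, assume L is regular with pumping length p.
Take w = a^p b^p a^p b^p = uu where u = a^pb^p; then w ∈ L and |w| = 4p ≥ p.
Write w = xyz as guaranteed by the lemma, with |xy| ≤ p and |y| > 0.
Because |xy| ≤ p and w begins with p copies of a, we have y = a^k with 1 ≤ k ≤ p.
Pump with i = 2: xy^2z = a^{p+k} b^p a^p b^p, of length 4p+k. Suppose this equals vv. The string starts with a and ends with b, so v does too; thus the boundary between the two copies of v is a b→a transition. There is exactly one such transition, at position 2p+k, so |v| = 2p+k and |vv| = 4p+2k ≠ 4p+k since k ≥ 1. So xy^2z ∉ L.
This contradicts the pumping lemma, so L is not regular.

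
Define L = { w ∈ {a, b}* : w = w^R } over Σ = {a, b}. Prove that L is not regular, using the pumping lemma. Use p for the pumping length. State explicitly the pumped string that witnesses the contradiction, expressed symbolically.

a^{p+k} b a^p

Suppose for contradiction that L is regular, and let p be the pumping length.
Take w = a^p b a^p, a palindrome of length 2p+1 ≥ p.
Write w = xyz as guaranteed by the lemma, with |xy| ≤ p and |y| ≥ 1.
Since the first p symbols of w are all a's and |xy| ≤ p, y lies entirely in the leading a-block: y = a^k for some k with 1 ≤ k ≤ p.
Pump with i = 2: xy^2z = a^{p+k} b a^p. Its reverse is a^p b a^{p+k}, which differs from xy^2z since k ≥ 1. So xy^2z is not a palindrome and xy^2z ∉ L.
Contradiction. Therefore L is not regular.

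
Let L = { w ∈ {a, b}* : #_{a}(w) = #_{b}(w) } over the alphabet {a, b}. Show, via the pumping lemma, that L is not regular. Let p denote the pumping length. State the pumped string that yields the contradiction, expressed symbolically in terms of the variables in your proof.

Suppose for contradiction that L is regular, and let p be the pumping length.
Choose w = a^p b^p ∈ L with |w| = 2p ≥ p.
By the pumping lemma, w = xyz with |xy| ≤ p and |y| ≥ 1.
Since the first p symbols of w are all a's and |xy| ≤ p, y lies entirely in the leading a-block: y = a^k for some k with 1 ≤ k ≤ p.
Pump with i = 2: xy^2z = a^{p+k} b^p has p+k occurrences of a but only p of b. Since k ≥ 1 the counts differ, so xy^2z ∉ L.
Contradiction. Therefore L is not regular.

a^{p+k} b^p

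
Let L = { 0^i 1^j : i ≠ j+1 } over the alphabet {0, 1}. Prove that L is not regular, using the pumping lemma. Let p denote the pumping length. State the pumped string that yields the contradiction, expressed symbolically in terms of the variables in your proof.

0^{p+p!} 1^{p+p!-1}

Suppose for contradiction that L is regular, and let p be the pumping length.
Choose w = 0^p 1^{p+p!-1}. Since p ≠ (p+p!-1)+1 = p+p!, w ∈ L; and |w| ≥ p.
By the pumping lemma, w = xyz with |xy| ≤ p and |y| ≥ 1.
Because |xy| ≤ p and w begins with p copies of 0, we have y = 0^k with 1 ≤ k ≤ p.
Since 1 ≤ k ≤ p, k divides p!; set t = 1 + p!/k. Then xy^t z has p + (p!/k)·k = p + p! copies of 0. Now the 0-count is p+p! and (1-count)+1 = (p+p!-1)+1 = p+p!, so i ≠ j+1 fails. So xy^t z = 0^{p+p!} 1^{p+p!-1} ∉ L.
Contradiction. Therefore L is not regular.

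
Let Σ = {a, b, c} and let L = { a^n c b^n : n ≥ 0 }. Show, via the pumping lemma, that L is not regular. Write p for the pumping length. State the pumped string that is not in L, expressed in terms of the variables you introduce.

a^{p+k} c b^p

Assume L is regular. Let p be the pumping length given by the pumping lemma.
Take w = a^p c b^p ∈ L with |w| = 2p+1 ≥ p.
The pumping lemma gives a decomposition w = xyz where |xy| ≤ p and |y| ≥ 1.
Because |xy| ≤ p and w begins with p copies of a, we have y = a^k with 1 ≤ k ≤ p.
Pump with i = 2: xy^2z = a^{p+k} c b^p, which would require p+k = p. But k ≥ 1, so xy^2z ∉ L.
This contradicts the pumping lemma, so L is not regular.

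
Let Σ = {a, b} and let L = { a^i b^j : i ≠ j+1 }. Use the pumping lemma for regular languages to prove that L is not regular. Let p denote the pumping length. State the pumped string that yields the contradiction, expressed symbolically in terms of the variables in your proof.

Assume L is regular. Let p be the pumping length given by the pumping lemma.
Choose w = a^p b^{p+p!-1}. Since p ≠ (p+p!-1)+1 = p+p!, w ∈ L; and |w| ≥ p.
The pumping lemma gives a decomposition w = xyz where |xy| ≤ p and |y| ≥ 1.
Because |xy| ≤ p and w begins with p copies of a, we have y = a^k with 1 ≤ k ≤ p.
Since 1 ≤ k ≤ p, k divides p!; set t = 1 + p!/k. Then xy^t z has p + (p!/k)·k = p + p! copies of a. Now the a-count is p+p! and (b-count)+1 = (p+p!-1)+1 = p+p!, so i ≠ j+1 fails. So xy^t z = a^{p+p!} b^{p+p!-1} ∉ L.
This contradicts the pumping lemma, so L is not regular.

a^{p+p!} b^{p+p!-1}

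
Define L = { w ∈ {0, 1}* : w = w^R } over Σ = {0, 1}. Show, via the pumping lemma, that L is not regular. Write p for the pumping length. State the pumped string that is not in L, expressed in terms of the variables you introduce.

0^{p+k} 1 0^p

Toward a contradiction, assume L is regular with pumping length p.
Take w = 0^p 1 0^p, a palindrome of length 2p+1 ≥ p.
The pumping lemma gives a decomposition w = xyz where |xy| ≤ p and |y| > 0.
Because |xy| ≤ p and w begins with p copies of 0, we have y = 0^k with 1 ≤ k ≤ p.
Pump with i = 2: xy^2z = 0^{p+k} 1 0^p. Its reverse is 0^p 1 0^{p+k}, which differs from xy^2z since k ≥ 1. So xy^2z is not a palindrome and xy^2z ∉ L.
This contradicts the pumping lemma, so L is not regular.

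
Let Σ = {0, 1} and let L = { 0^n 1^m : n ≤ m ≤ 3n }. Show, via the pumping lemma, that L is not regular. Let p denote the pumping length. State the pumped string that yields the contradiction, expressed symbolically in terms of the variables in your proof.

Assume L is regular; let p be its pumping constant.
Take w = 0^p 1^p ∈ L (since p ≤ p ≤ 3p), with |w| = 2p ≥ p.
By the pumping lemma, w = xyz with |xy| ≤ p and |y| ≥ 1.
The first p characters of w are 0's, so xy (and hence y) consists only of 0's. Write y = 0^k, 1 ≤ k ≤ p.
Pump with i = 2: xy^2z = 0^{p+k} 1^p. Now n = p+k > p = m, so the condition n ≤ m fails. Thus xy^2z ∉ L.
This is a contradiction; hence L is not regular.

0^{p+k} 1^p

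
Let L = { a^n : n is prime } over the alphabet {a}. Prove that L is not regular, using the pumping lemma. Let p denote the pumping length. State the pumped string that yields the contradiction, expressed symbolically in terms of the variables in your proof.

a^{q(1+k)}

Toward a contradiction, assume L is regular with pumping length p.
Let q be a prime with q ≥ p+2 (infinitely many primes exist), and take w = a^q ∈ L with |w| = q ≥ p.
The pumping lemma gives a decomposition w = xyz where |xy| ≤ p and |y| ≥ 1.
Then y = a^k for some k with 1 ≤ k ≤ p.
Since 1 ≤ k ≤ p, |xz| = q-k. Pump with i = q+1: |xy^{q+1}z| = (q-k)+(q+1)k = q+qk = q(1+k), which is composite (both factors ≥ 2). So xy^{q+1}z = a^{q(1+k)} ∉ L.
This contradicts the pumping lemma, so L is not regular.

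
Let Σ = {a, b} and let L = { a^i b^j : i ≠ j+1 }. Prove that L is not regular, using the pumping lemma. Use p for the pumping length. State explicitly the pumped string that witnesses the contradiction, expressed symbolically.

a^{p+p!} b^{p+p!-1}

Toward a contradiction, assume L is regular with pumping length p.
Choose w = a^p b^{p+p!-1}. Since p ≠ (p+p!-1)+1 = p+p!, w ∈ L; and |w| ≥ p.
By the pumping lemma, w = xyz with |xy| ≤ p and y is nonempty.
The first p characters of w are a's, so xy (and hence y) consists only of a's. Write y = a^k, 1 ≤ k ≤ p.
Since 1 ≤ k ≤ p, k divides p!; set t = 1 + p!/k. Then xy^t z has p + (p!/k)·k = p + p! copies of a. Now the a-count is p+p! and (b-count)+1 = (p+p!-1)+1 = p+p!, so i ≠ j+1 fails. So xy^t z = a^{p+p!} b^{p+p!-1} ∉ L.
Contradiction. Therefore L is not regular.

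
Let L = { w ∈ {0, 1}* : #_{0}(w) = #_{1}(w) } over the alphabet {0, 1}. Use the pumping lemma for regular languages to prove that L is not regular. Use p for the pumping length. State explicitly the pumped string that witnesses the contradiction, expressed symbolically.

0^{p+k} 1^p

Suppose for contradiction that L is regular, and let p be the pumping length.
Choose w = 0^p 1^p ∈ L with |w| = 2p ≥ p.
The pumping lemma gives a decomposition w = xyz where |xy| ≤ p and |y| > 0.
Since the first p symbols of w are all 0's and |xy| ≤ p, y lies entirely in the leading 0-block: y = 0^k for some k with 1 ≤ k ≤ p.
Pump with i = 2: xy^2z = 0^{p+k} 1^p has p+k occurrences of 0 but only p of 1. Since k ≥ 1 the counts differ, so xy^2z ∉ L.
This contradicts the pumping lemma, so L is not regular.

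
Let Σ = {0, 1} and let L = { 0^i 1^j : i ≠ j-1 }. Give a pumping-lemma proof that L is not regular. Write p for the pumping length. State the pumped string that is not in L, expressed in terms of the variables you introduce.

Assume L is regular; let p be its pumping constant.
Choose w = 0^p 1^{p+p!+1}. Since p ≠ (p+p!+1)-1 = p+p!, w ∈ L; and |w| ≥ p.
The pumping lemma gives a decomposition w = xyz where |xy| ≤ p and |y| > 0.
Because |xy| ≤ p and w begins with p copies of 0, we have y = 0^k with 1 ≤ k ≤ p.
Since 1 ≤ k ≤ p, k divides p!; set t = 1 + p!/k. Then xy^t z has p + (p!/k)·k = p + p! copies of 0. Now the 0-count is p+p! and (1-count)-1 = (p+p!+1)-1 = p+p!, so i ≠ j-1 fails. So xy^t z = 0^{p+p!} 1^{p+p!+1} ∉ L.
Contradiction. Therefore L is not regular.

0^{p+p!} 1^{p+p!+1}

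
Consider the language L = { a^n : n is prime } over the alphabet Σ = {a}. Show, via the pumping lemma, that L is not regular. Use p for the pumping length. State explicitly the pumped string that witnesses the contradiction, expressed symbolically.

a^{q(1+k)}

Assume L is regular. Let p be the pumping length given by the pumping lemma.
Let q be a prime with q ≥ p+2 (infinitely many primes exist), and take w = a^q ∈ L with |w| = q ≥ p.
By the pumping lemma, w = xyz with |xy| ≤ p and |y| ≥ 1.
Then y = a^k for some k with 1 ≤ k ≤ p.
Since 1 ≤ k ≤ p, |xz| = q-k. Pump with i = q+1: |xy^{q+1}z| = (q-k)+(q+1)k = q+qk = q(1+k), which is composite (both factors ≥ 2). So xy^{q+1}z = a^{q(1+k)} ∉ L.
Contradiction. Therefore L is not regular.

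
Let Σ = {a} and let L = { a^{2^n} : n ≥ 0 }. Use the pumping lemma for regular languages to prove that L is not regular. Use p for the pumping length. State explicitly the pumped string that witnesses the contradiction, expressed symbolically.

Suppose for contradiction that L is regular, and let p be the pumping length.
Take w = a^{2^p} ∈ L with |w| = 2^p ≥ p.
By the pumping lemma, w = xyz with |xy| ≤ p and |y| > 0.
Then y = a^k for some k with 1 ≤ k ≤ p.
Pump with i = 2: xy^2z = a^{2^p+k}. Since 1 ≤ k ≤ p < 2^p, we have 2^p < 2^p+k < 2^{p+1}, so 2^p+k is not a power of 2. So xy^2z ∉ L.
Contradiction. Therefore L is not regular.

a^{2^p+k}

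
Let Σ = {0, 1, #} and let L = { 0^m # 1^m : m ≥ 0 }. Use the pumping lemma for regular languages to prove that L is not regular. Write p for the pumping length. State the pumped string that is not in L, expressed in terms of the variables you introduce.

0^{p+k} # 1^p

Toward a contradiction, assume L is regular with pumping length p.
Take w = 0^p # 1^p ∈ L with |w| = 2p+1 ≥ p.
Write w = xyz as guaranteed by the lemma, with |xy| ≤ p and y is nonempty.
The first p characters of w are 0's, so xy (and hence y) consists only of 0's. Write y = 0^k, 1 ≤ k ≤ p.
Pump with i = 2: xy^2z = 0^{p+k} # 1^p, which would require p+k = p. But k ≥ 1, so xy^2z ∉ L.
This contradicts the pumping lemma, so L is not regular.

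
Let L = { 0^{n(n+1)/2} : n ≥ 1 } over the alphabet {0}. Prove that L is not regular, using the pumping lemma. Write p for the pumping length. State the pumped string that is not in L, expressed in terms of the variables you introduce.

Assume L is regular. Let p be the pumping length given by the pumping lemma.
Take w = 0^{p(p+1)/2} ∈ L with |w| = p(p+1)/2 ≥ p.
Write w = xyz as guaranteed by the lemma, with |xy| ≤ p and y is nonempty.
Then y = 0^k for some k with 1 ≤ k ≤ p.
Pump with i = 2: xy^2z = 0^{p(p+1)/2+k}. Since 1 ≤ k ≤ p, p(p+1)/2 < p(p+1)/2+k ≤ p(p+1)/2+p < (p+1)(p+2)/2, so p(p+1)/2+k is strictly between consecutive triangular numbers. So xy^2z ∉ L.
This is a contradiction; hence L is not regular.

0^{p(p+1)/2+k}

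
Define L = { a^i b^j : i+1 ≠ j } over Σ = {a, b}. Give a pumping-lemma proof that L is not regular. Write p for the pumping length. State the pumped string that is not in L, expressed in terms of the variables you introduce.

Assume L is regular. Let p be the pumping length given by the pumping lemma.
Choose w = a^p b^{p+p!+1}. Since p ≠ (p+p!+1)-1 = p+p!, w ∈ L; and |w| ≥ p.
By the pumping lemma, w = xyz with |xy| ≤ p and |y| ≥ 1.
Since the first p symbols of w are all a's and |xy| ≤ p, y lies entirely in the leading a-block: y = a^k for some k with 1 ≤ k ≤ p.
Since 1 ≤ k ≤ p, k divides p!; set t = 1 + p!/k. Then xy^t z has p + (p!/k)·k = p + p! copies of a. Now the a-count is p+p! and (b-count)-1 = (p+p!+1)-1 = p+p!, so i+1 ≠ j fails. So xy^t z = a^{p+p!} b^{p+p!+1} ∉ L.
This contradicts the pumping lemma, so L is not regular.

a^{p+p!} b^{p+p!+1}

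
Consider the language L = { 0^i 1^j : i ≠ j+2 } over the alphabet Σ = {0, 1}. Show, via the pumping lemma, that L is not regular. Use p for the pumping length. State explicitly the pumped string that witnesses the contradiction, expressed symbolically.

0^{p+p!} 1^{p+p!-2}

Assume L is regular. Let p be the pumping length given by the pumping lemma.
Choose w = 0^p 1^{p+p!-2}. Since p ≠ (p+p!-2)+2 = p+p!, w ∈ L; and |w| ≥ p.
Write w = xyz as guaranteed by the lemma, with |xy| ≤ p and |y| > 0.
Since the first p symbols of w are all 0's and |xy| ≤ p, y lies entirely in the leading 0-block: y = 0^k for some k with 1 ≤ k ≤ p.
Since 1 ≤ k ≤ p, k divides p!; set t = 1 + p!/k. Then xy^t z has p + (p!/k)·k = p + p! copies of 0. Now the 0-count is p+p! and (1-count)+2 = (p+p!-2)+2 = p+p!, so i ≠ j+2 fails. So xy^t z = 0^{p+p!} 1^{p+p!-2} ∉ L.
Contradiction. Therefore L is not regular.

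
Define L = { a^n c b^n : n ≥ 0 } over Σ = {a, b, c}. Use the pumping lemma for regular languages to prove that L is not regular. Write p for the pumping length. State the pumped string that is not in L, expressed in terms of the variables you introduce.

a^{p+k} c b^p

Assume L is regular; let p be its pumping constant.
Take w = a^p c b^p ∈ L with |w| = 2p+1 ≥ p.
Write w = xyz as guaranteed by the lemma, with |xy| ≤ p and |y| ≥ 1.
The first p characters of w are a's, so xy (and hence y) consists only of a's. Write y = a^k, 1 ≤ k ≤ p.
Pump with i = 2: xy^2z = a^{p+k} c b^p, which would require p+k = p. But k ≥ 1, so xy^2z ∉ L.
Contradiction. Therefore L is not regular.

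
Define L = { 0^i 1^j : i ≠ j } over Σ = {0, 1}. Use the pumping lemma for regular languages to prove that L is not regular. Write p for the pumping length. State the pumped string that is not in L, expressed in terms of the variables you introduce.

Suppose for contradiction that L is regular, and let p be the pumping length.
Choose w = 0^p 1^{p+p!}. Since p ≠ p+p!, w ∈ L; and |w| ≥ p.
The pumping lemma gives a decomposition w = xyz where |xy| ≤ p and |y| ≥ 1.
The first p characters of w are 0's, so xy (and hence y) consists only of 0's. Write y = 0^k, 1 ≤ k ≤ p.
Since 1 ≤ k ≤ p, k divides p!; set t = 1 + p!/k. Then xy^t z has p + (p!/k)·k = p + p! copies of 0. Now the 0-count equals the 1-count, so i ≠ j fails. So xy^t z = 0^{p+p!} 1^{p+p!} ∉ L.
This is a contradiction; hence L is not regular.

0^{p+p!} 1^{p+p!}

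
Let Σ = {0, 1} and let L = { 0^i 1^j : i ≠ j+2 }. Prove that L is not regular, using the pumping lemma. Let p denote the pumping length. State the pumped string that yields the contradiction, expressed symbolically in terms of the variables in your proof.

0^{p+p!} 1^{p+p!-2}

Toward a contradiction, assume L is regular with pumping length p.
Choose w = 0^p 1^{p+p!-2}. Since p ≠ (p+p!-2)+2 = p+p!, w ∈ L; and |w| ≥ p.
Write w = xyz as guaranteed by the lemma, with |xy| ≤ p and |y| > 0.
Because |xy| ≤ p and w begins with p copies of 0, we have y = 0^k with 1 ≤ k ≤ p.
Since 1 ≤ k ≤ p, k divides p!; set t = 1 + p!/k. Then xy^t z has p + (p!/k)·k = p + p! copies of 0. Now the 0-count is p+p! and (1-count)+2 = (p+p!-2)+2 = p+p!, so i ≠ j+2 fails. So xy^t z = 0^{p+p!} 1^{p+p!-2} ∉ L.
This contradicts the pumping lemma, so L is not regular.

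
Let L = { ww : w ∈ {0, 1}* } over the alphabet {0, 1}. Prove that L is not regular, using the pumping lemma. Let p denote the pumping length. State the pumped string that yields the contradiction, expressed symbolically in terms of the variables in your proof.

Toward a contradiction, assume L is regular with pumping length p.
Take w = 0^p 1^p 0^p 1^p = uu where u = 0^p1^p; then w ∈ L and |w| = 4p ≥ p.
By the pumping lemma, w = xyz with |xy| ≤ p and |y| > 0.
Since the first p symbols of w are all 0's and |xy| ≤ p, y lies entirely in the leading 0-block: y = 0^k for some k with 1 ≤ k ≤ p.
Pump with i = 2: xy^2z = 0^{p+k} 1^p 0^p 1^p, of length 4p+k. Suppose this equals vv. The string starts with 0 and ends with 1, so v does too; thus the boundary between the two copies of v is a 1→0 transition. There is exactly one such transition, at position 2p+k, so |v| = 2p+k and |vv| = 4p+2k ≠ 4p+k since k ≥ 1. So xy^2z ∉ L.
This contradicts the pumping lemma, so L is not regular.

0^{p+k} 1^p 0^p 1^p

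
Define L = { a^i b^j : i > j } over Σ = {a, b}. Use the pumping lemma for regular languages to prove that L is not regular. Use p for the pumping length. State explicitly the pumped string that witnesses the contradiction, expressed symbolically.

Assume L is regular; let p be its pumping constant.
Choose w = a^{p+1} b^p ∈ L, with |w| = 2p+1 ≥ p.
By the pumping lemma, w = xyz with |xy| ≤ p and |y| ≥ 1.
The first p characters of w are a's, so xy (and hence y) consists only of a's. Write y = a^k, 1 ≤ k ≤ p.
Consider xy^0z = xz = a^{p+1-k} b^p. Since k ≥ 1, the a-count p+1-k is at most p, so i > j fails; thus xz ∉ L.
This contradicts the pumping lemma, so L is not regular.

a^{p+1-k} b^p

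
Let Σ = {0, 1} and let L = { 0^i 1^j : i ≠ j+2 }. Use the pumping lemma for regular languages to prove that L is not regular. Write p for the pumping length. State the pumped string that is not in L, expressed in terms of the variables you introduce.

0^{p+p!} 1^{p+p!-2}

Assume L is regular. Let p be the pumping length given by the pumping lemma.
Choose w = 0^p 1^{p+p!-2}. Since p ≠ (p+p!-2)+2 = p+p!, w ∈ L; and |w| ≥ p.
By the pumping lemma, w = xyz with |xy| ≤ p and |y| > 0.
The first p characters of w are 0's, so xy (and hence y) consists only of 0's. Write y = 0^k, 1 ≤ k ≤ p.
Since 1 ≤ k ≤ p, k divides p!; set t = 1 + p!/k. Then xy^t z has p + (p!/k)·k = p + p! copies of 0. Now the 0-count is p+p! and (1-count)+2 = (p+p!-2)+2 = p+p!, so i ≠ j+2 fails. So xy^t z = 0^{p+p!} 1^{p+p!-2} ∉ L.
This is a contradiction; hence L is not regular.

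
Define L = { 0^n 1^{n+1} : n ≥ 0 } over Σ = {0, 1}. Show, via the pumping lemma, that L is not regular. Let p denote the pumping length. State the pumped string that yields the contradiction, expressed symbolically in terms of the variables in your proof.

Suppose for contradiction that L is regular, and let p be the pumping length.
Let w = 0^p 1^{p+1} ∈ L; note |w| = 2p+1 ≥ p.
Write w = xyz as guaranteed by the lemma, with |xy| ≤ p and |y| > 0.
The first p characters of w are 0's, so xy (and hence y) consists only of 0's. Write y = 0^k, 1 ≤ k ≤ p.
Pump with i = 2: xy^2z = 0^{p+k} 1^{p+1}. For this to lie in L we would need p+1 = (p+k)+1, which forces k = 0. But k ≥ 1, so xy^2z ∉ L.
This contradicts the pumping lemma, so L is not regular.

0^{p+k} 1^{p+1}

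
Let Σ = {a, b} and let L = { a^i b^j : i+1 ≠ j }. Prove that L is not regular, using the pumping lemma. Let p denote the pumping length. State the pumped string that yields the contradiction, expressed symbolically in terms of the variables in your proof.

a^{p+p!} b^{p+p!+1}

Toward a contradiction, assume L is regular with pumping length p.
Choose w = a^p b^{p+p!+1}. Since p ≠ (p+p!+1)-1 = p+p!, w ∈ L; and |w| ≥ p.
By the pumping lemma, w = xyz with |xy| ≤ p and |y| ≥ 1.
Since the first p symbols of w are all a's and |xy| ≤ p, y lies entirely in the leading a-block: y = a^k for some k with 1 ≤ k ≤ p.
Since 1 ≤ k ≤ p, k divides p!; set t = 1 + p!/k. Then xy^t z has p + (p!/k)·k = p + p! copies of a. Now the a-count is p+p! and (b-count)-1 = (p+p!+1)-1 = p+p!, so i+1 ≠ j fails. So xy^t z = a^{p+p!} b^{p+p!+1} ∉ L.
Contradiction. Therefore L is not regular.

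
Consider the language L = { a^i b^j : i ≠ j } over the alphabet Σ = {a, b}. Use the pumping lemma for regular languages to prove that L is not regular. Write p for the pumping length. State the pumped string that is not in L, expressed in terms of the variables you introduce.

Assume L is regular. Let p be the pumping length given by the pumping lemma.
Choose w = a^p b^{p+p!}. Since p ≠ p+p!, w ∈ L; and |w| ≥ p.
The pumping lemma gives a decomposition w = xyz where |xy| ≤ p and |y| ≥ 1.
Since the first p symbols of w are all a's and |xy| ≤ p, y lies entirely in the leading a-block: y = a^k for some k with 1 ≤ k ≤ p.
Since 1 ≤ k ≤ p, k divides p!; set t = 1 + p!/k. Then xy^t z has p + (p!/k)·k = p + p! copies of a. Now the a-count equals the b-count, so i ≠ j fails. So xy^t z = a^{p+p!} b^{p+p!} ∉ L.
Contradiction. Therefore L is not regular.

a^{p+p!} b^{p+p!}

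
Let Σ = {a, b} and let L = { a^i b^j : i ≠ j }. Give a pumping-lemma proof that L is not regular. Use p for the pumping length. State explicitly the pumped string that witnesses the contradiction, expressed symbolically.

Assume L is regular. Let p be the pumping length given by the pumping lemma.
Choose w = a^p b^{p+p!}. Since p ≠ p+p!, w ∈ L; and |w| ≥ p.
The pumping lemma gives a decomposition w = xyz where |xy| ≤ p and |y| > 0.
Because |xy| ≤ p and w begins with p copies of a, we have y = a^k with 1 ≤ k ≤ p.
Since 1 ≤ k ≤ p, k divides p!; set t = 1 + p!/k. Then xy^t z has p + (p!/k)·k = p + p! copies of a. Now the a-count equals the b-count, so i ≠ j fails. So xy^t z = a^{p+p!} b^{p+p!} ∉ L.
Contradiction. Therefore L is not regular.

a^{p+p!} b^{p+p!}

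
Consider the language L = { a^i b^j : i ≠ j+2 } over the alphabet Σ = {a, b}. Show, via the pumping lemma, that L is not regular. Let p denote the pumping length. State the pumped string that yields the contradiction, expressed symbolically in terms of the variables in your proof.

a^{p+p!} b^{p+p!-2}

Suppose for contradiction that L is regular, and let p be the pumping length.
Choose w = a^p b^{p+p!-2}. Since p ≠ (p+p!-2)+2 = p+p!, w ∈ L; and |w| ≥ p.
The pumping lemma gives a decomposition w = xyz where |xy| ≤ p and |y| > 0.
The first p characters of w are a's, so xy (and hence y) consists only of a's. Write y = a^k, 1 ≤ k ≤ p.
Since 1 ≤ k ≤ p, k divides p!; set t = 1 + p!/k. Then xy^t z has p + (p!/k)·k = p + p! copies of a. Now the a-count is p+p! and (b-count)+2 = (p+p!-2)+2 = p+p!, so i ≠ j+2 fails. So xy^t z = a^{p+p!} b^{p+p!-2} ∉ L.
Contradiction. Therefore L is not regular.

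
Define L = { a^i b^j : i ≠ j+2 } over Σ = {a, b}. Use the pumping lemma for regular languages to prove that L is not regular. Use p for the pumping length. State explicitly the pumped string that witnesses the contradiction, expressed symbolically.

Toward a contradiction, assume L is regular with pumping length p.
Choose w = a^p b^{p+p!-2}. Since p ≠ (p+p!-2)+2 = p+p!, w ∈ L; and |w| ≥ p.
Write w = xyz as guaranteed by the lemma, with |xy| ≤ p and y is nonempty.
Since the first p symbols of w are all a's and |xy| ≤ p, y lies entirely in the leading a-block: y = a^k for some k with 1 ≤ k ≤ p.
Since 1 ≤ k ≤ p, k divides p!; set t = 1 + p!/k. Then xy^t z has p + (p!/k)·k = p + p! copies of a. Now the a-count is p+p! and (b-count)+2 = (p+p!-2)+2 = p+p!, so i ≠ j+2 fails. So xy^t z = a^{p+p!} b^{p+p!-2} ∉ L.
This contradicts the pumping lemma, so L is not regular.

a^{p+p!} b^{p+p!-2}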